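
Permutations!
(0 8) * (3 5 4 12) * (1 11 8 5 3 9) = (0 5 4 12 9 1 11 8) = [5, 11, 2, 3, 12, 4, 6, 7, 0, 1, 10, 8, 9]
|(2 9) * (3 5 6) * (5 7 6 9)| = |(2 5 9)(3 7 6)| = 3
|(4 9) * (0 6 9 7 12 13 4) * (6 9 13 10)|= 6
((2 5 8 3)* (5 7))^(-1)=(2 3 8 5 7)=[0, 1, 3, 8, 4, 7, 6, 2, 5]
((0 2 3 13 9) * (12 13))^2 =(0 3 13)(2 12 9) =[3, 1, 12, 13, 4, 5, 6, 7, 8, 2, 10, 11, 9, 0]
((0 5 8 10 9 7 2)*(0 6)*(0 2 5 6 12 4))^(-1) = (0 4 12 2 6)(5 7 9 10 8) = [4, 1, 6, 3, 12, 7, 0, 9, 5, 10, 8, 11, 2]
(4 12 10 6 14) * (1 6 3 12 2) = [0, 6, 1, 12, 2, 5, 14, 7, 8, 9, 3, 11, 10, 13, 4] = (1 6 14 4 2)(3 12 10)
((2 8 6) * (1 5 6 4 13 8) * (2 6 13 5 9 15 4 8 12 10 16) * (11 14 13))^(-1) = (1 2 16 10 12 13 14 11 5 4 15 9) = [0, 2, 16, 3, 15, 4, 6, 7, 8, 1, 12, 5, 13, 14, 11, 9, 10]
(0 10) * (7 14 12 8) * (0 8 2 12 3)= [10, 1, 12, 0, 4, 5, 6, 14, 7, 9, 8, 11, 2, 13, 3]= (0 10 8 7 14 3)(2 12)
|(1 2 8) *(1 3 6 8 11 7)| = |(1 2 11 7)(3 6 8)| = 12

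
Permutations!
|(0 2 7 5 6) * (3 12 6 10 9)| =9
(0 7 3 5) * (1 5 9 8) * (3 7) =(0 3 9 8 1 5) =[3, 5, 2, 9, 4, 0, 6, 7, 1, 8]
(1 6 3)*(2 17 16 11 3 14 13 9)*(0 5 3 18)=(0 5 3 1 6 14 13 9 2 17 16 11 18)=[5, 6, 17, 1, 4, 3, 14, 7, 8, 2, 10, 18, 12, 9, 13, 15, 11, 16, 0]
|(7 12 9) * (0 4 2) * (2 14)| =12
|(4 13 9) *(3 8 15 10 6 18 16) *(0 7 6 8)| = |(0 7 6 18 16 3)(4 13 9)(8 15 10)| = 6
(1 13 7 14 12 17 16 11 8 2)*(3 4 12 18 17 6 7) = (1 13 3 4 12 6 7 14 18 17 16 11 8 2) = [0, 13, 1, 4, 12, 5, 7, 14, 2, 9, 10, 8, 6, 3, 18, 15, 11, 16, 17]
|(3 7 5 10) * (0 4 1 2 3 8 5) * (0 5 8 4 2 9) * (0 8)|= |(0 2 3 7 5 10 4 1 9 8)|= 10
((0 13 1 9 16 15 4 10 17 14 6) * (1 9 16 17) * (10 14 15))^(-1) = (0 6 14 4 15 17 9 13)(1 10 16) = [6, 10, 2, 3, 15, 5, 14, 7, 8, 13, 16, 11, 12, 0, 4, 17, 1, 9]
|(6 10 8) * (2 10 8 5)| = 6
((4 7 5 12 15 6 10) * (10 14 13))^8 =(4 10 13 14 6 15 12 5 7) =[0, 1, 2, 3, 10, 7, 15, 4, 8, 9, 13, 11, 5, 14, 6, 12]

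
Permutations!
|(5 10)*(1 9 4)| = 6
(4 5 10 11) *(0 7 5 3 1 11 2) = [7, 11, 0, 1, 3, 10, 6, 5, 8, 9, 2, 4] = (0 7 5 10 2)(1 11 4 3)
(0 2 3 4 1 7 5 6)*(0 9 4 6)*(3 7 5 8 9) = (0 2 7 8 9 4 1 5)(3 6) = [2, 5, 7, 6, 1, 0, 3, 8, 9, 4]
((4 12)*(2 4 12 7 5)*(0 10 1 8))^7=(12)(0 8 1 10)(2 5 7 4)=[8, 10, 5, 3, 2, 7, 6, 4, 1, 9, 0, 11, 12]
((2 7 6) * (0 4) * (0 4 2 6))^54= [0, 1, 2, 3, 4, 5, 6, 7]= (7)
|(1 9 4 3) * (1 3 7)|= 4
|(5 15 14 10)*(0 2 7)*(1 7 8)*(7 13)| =|(0 2 8 1 13 7)(5 15 14 10)| =12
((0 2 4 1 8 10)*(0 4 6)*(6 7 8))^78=[1, 10, 6, 3, 8, 5, 4, 0, 2, 9, 7]=(0 1 10 7)(2 6 4 8)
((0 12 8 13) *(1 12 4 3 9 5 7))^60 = (13) = [0, 1, 2, 3, 4, 5, 6, 7, 8, 9, 10, 11, 12, 13]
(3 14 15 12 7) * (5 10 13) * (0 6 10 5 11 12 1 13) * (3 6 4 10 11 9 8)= [4, 13, 2, 14, 10, 5, 11, 6, 3, 8, 0, 12, 7, 9, 15, 1]= (0 4 10)(1 13 9 8 3 14 15)(6 11 12 7)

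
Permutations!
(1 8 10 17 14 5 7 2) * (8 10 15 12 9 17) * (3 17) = [0, 10, 1, 17, 4, 7, 6, 2, 15, 3, 8, 11, 9, 13, 5, 12, 16, 14] = (1 10 8 15 12 9 3 17 14 5 7 2)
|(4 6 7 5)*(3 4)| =|(3 4 6 7 5)| =5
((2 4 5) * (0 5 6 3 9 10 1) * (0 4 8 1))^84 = (0 1 9 2 6)(3 5 4 10 8) = [1, 9, 6, 5, 10, 4, 0, 7, 3, 2, 8]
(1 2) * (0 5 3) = (0 5 3)(1 2) = [5, 2, 1, 0, 4, 3]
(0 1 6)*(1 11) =[11, 6, 2, 3, 4, 5, 0, 7, 8, 9, 10, 1] =(0 11 1 6)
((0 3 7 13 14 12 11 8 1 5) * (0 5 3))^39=(1 8 11 12 14 13 7 3)=[0, 8, 2, 1, 4, 5, 6, 3, 11, 9, 10, 12, 14, 7, 13]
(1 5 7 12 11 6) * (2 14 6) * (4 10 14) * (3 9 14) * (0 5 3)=(0 5 7 12 11 2 4 10)(1 3 9 14 6)=[5, 3, 4, 9, 10, 7, 1, 12, 8, 14, 0, 2, 11, 13, 6]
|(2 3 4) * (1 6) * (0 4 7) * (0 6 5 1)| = |(0 4 2 3 7 6)(1 5)| = 6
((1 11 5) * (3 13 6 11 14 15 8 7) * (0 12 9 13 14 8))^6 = (0 5 15 11 14 6 3 13 7 9 8 12 1) = [5, 0, 2, 13, 4, 15, 3, 9, 12, 8, 10, 14, 1, 7, 6, 11]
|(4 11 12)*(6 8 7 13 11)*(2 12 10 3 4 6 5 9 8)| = |(2 12 6)(3 4 5 9 8 7 13 11 10)| = 9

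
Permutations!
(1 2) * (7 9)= (1 2)(7 9)= [0, 2, 1, 3, 4, 5, 6, 9, 8, 7]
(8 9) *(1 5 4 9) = (1 5 4 9 8) = [0, 5, 2, 3, 9, 4, 6, 7, 1, 8]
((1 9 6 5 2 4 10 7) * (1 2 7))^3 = (1 5 4 9 7 10 6 2) = [0, 5, 1, 3, 9, 4, 2, 10, 8, 7, 6]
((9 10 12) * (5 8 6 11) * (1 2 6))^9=(12)(1 11)(2 5)(6 8)=[0, 11, 5, 3, 4, 2, 8, 7, 6, 9, 10, 1, 12]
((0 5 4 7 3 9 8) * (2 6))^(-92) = [8, 1, 2, 7, 5, 0, 6, 4, 9, 3] = (0 8 9 3 7 4 5)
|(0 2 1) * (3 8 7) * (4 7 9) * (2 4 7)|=4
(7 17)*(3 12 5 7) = (3 12 5 7 17) = [0, 1, 2, 12, 4, 7, 6, 17, 8, 9, 10, 11, 5, 13, 14, 15, 16, 3]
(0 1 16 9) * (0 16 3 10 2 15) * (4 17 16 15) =(0 1 3 10 2 4 17 16 9 15) =[1, 3, 4, 10, 17, 5, 6, 7, 8, 15, 2, 11, 12, 13, 14, 0, 9, 16]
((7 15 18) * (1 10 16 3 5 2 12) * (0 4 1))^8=(0 12 2 5 3 16 10 1 4)(7 18 15)=[12, 4, 5, 16, 0, 3, 6, 18, 8, 9, 1, 11, 2, 13, 14, 7, 10, 17, 15]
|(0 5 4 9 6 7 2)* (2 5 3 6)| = 8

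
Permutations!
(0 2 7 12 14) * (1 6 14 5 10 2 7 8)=[7, 6, 8, 3, 4, 10, 14, 12, 1, 9, 2, 11, 5, 13, 0]=(0 7 12 5 10 2 8 1 6 14)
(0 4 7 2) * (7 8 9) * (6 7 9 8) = (9)(0 4 6 7 2) = [4, 1, 0, 3, 6, 5, 7, 2, 8, 9]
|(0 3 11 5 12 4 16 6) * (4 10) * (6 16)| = |(16)(0 3 11 5 12 10 4 6)| = 8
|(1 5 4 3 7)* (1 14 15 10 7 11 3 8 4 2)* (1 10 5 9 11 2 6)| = |(1 9 11 3 2 10 7 14 15 5 6)(4 8)| = 22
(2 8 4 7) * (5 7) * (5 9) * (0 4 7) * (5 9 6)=(9)(0 4 6 5)(2 8 7)=[4, 1, 8, 3, 6, 0, 5, 2, 7, 9]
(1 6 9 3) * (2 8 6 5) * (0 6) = (0 6 9 3 1 5 2 8) = [6, 5, 8, 1, 4, 2, 9, 7, 0, 3]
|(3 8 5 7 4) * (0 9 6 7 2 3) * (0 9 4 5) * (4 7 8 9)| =8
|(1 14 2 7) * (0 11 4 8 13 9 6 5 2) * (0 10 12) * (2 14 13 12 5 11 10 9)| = |(0 10 5 14 9 6 11 4 8 12)(1 13 2 7)| = 20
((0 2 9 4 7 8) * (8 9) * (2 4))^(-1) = (0 8 2 9 7 4) = [8, 1, 9, 3, 0, 5, 6, 4, 2, 7]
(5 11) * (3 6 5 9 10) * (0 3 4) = (0 3 6 5 11 9 10 4) = [3, 1, 2, 6, 0, 11, 5, 7, 8, 10, 4, 9]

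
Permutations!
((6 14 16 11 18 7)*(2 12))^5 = (2 12)(6 7 18 11 16 14) = [0, 1, 12, 3, 4, 5, 7, 18, 8, 9, 10, 16, 2, 13, 6, 15, 14, 17, 11]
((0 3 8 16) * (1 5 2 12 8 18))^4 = [5, 8, 0, 2, 4, 16, 6, 7, 18, 9, 10, 11, 3, 13, 14, 15, 1, 17, 12] = (0 5 16 1 8 18 12 3 2)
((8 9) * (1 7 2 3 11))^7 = [0, 2, 11, 1, 4, 5, 6, 3, 9, 8, 10, 7] = (1 2 11 7 3)(8 9)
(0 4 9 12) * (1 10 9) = (0 4 1 10 9 12) = [4, 10, 2, 3, 1, 5, 6, 7, 8, 12, 9, 11, 0]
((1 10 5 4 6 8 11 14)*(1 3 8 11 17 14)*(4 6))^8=[0, 6, 2, 3, 4, 1, 10, 7, 8, 9, 11, 5, 12, 13, 14, 15, 16, 17]=(17)(1 6 10 11 5)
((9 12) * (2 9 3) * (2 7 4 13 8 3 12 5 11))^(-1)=[0, 1, 11, 8, 7, 9, 6, 3, 13, 2, 10, 5, 12, 4]=(2 11 5 9)(3 8 13 4 7)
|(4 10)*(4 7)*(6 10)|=4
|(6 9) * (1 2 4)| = 6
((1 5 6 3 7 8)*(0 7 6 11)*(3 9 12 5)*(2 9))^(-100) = (0 11 5 12 9 2 6 3 1 8 7) = [11, 8, 6, 1, 4, 12, 3, 0, 7, 2, 10, 5, 9]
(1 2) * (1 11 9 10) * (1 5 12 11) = (1 2)(5 12 11 9 10) = [0, 2, 1, 3, 4, 12, 6, 7, 8, 10, 5, 9, 11]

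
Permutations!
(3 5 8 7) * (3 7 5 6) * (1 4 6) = (1 4 6 3)(5 8) = [0, 4, 2, 1, 6, 8, 3, 7, 5]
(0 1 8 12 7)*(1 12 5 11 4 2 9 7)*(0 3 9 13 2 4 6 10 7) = (0 12 1 8 5 11 6 10 7 3 9)(2 13) = [12, 8, 13, 9, 4, 11, 10, 3, 5, 0, 7, 6, 1, 2]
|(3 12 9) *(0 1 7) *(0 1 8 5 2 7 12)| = |(0 8 5 2 7 1 12 9 3)| = 9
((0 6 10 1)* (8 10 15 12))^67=(0 8 6 10 15 1 12)=[8, 12, 2, 3, 4, 5, 10, 7, 6, 9, 15, 11, 0, 13, 14, 1]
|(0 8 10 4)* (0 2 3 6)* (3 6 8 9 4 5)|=20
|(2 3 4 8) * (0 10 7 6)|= 4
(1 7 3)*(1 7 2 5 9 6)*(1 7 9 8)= (1 2 5 8)(3 9 6 7)= [0, 2, 5, 9, 4, 8, 7, 3, 1, 6]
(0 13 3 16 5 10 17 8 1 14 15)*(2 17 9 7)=[13, 14, 17, 16, 4, 10, 6, 2, 1, 7, 9, 11, 12, 3, 15, 0, 5, 8]=(0 13 3 16 5 10 9 7 2 17 8 1 14 15)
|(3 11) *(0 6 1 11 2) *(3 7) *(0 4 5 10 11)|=21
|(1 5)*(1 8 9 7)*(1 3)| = 6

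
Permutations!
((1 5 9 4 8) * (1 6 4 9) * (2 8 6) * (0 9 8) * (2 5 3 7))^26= (0 8 1 7)(2 9 5 3)= [8, 7, 9, 2, 4, 3, 6, 0, 1, 5]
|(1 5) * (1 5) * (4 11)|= 2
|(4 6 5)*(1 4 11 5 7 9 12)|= |(1 4 6 7 9 12)(5 11)|= 6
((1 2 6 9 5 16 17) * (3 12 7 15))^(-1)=(1 17 16 5 9 6 2)(3 15 7 12)=[0, 17, 1, 15, 4, 9, 2, 12, 8, 6, 10, 11, 3, 13, 14, 7, 5, 16]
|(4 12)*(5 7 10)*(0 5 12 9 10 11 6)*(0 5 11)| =|(0 11 6 5 7)(4 9 10 12)| =20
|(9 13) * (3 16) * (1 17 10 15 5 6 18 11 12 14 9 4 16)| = 15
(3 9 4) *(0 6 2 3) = (0 6 2 3 9 4) = [6, 1, 3, 9, 0, 5, 2, 7, 8, 4]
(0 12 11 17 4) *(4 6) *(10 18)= (0 12 11 17 6 4)(10 18)= [12, 1, 2, 3, 0, 5, 4, 7, 8, 9, 18, 17, 11, 13, 14, 15, 16, 6, 10]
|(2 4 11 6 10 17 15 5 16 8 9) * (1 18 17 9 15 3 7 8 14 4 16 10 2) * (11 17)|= |(1 18 11 6 2 16 14 4 17 3 7 8 15 5 10 9)|= 16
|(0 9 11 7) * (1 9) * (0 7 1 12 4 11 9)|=5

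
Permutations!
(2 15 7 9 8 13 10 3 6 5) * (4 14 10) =(2 15 7 9 8 13 4 14 10 3 6 5) =[0, 1, 15, 6, 14, 2, 5, 9, 13, 8, 3, 11, 12, 4, 10, 7]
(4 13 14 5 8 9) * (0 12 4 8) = (0 12 4 13 14 5)(8 9) = [12, 1, 2, 3, 13, 0, 6, 7, 9, 8, 10, 11, 4, 14, 5]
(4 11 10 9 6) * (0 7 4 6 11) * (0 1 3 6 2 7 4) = (0 4 1 3 6 2 7)(9 11 10) = [4, 3, 7, 6, 1, 5, 2, 0, 8, 11, 9, 10]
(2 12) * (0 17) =(0 17)(2 12) =[17, 1, 12, 3, 4, 5, 6, 7, 8, 9, 10, 11, 2, 13, 14, 15, 16, 0]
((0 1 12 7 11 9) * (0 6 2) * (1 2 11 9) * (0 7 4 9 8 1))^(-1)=(0 11 6 9 4 12 1 8 7 2)=[11, 8, 0, 3, 12, 5, 9, 2, 7, 4, 10, 6, 1]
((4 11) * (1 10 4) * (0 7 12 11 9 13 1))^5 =(13)(0 7 12 11) =[7, 1, 2, 3, 4, 5, 6, 12, 8, 9, 10, 0, 11, 13]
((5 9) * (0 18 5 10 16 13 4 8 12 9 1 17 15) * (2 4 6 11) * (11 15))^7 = (0 4 6 11 16 1 9 18 8 15 2 13 17 10 5 12) = [4, 9, 13, 3, 6, 12, 11, 7, 15, 18, 5, 16, 0, 17, 14, 2, 1, 10, 8]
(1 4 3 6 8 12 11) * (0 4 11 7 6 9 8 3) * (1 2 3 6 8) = (0 4)(1 11 2 3 9)(7 8 12) = [4, 11, 3, 9, 0, 5, 6, 8, 12, 1, 10, 2, 7]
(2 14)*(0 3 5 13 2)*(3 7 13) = (0 7 13 2 14)(3 5) = [7, 1, 14, 5, 4, 3, 6, 13, 8, 9, 10, 11, 12, 2, 0]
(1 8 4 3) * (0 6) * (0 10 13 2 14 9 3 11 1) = [6, 8, 14, 0, 11, 5, 10, 7, 4, 3, 13, 1, 12, 2, 9] = (0 6 10 13 2 14 9 3)(1 8 4 11)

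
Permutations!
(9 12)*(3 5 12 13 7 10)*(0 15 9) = (0 15 9 13 7 10 3 5 12) = [15, 1, 2, 5, 4, 12, 6, 10, 8, 13, 3, 11, 0, 7, 14, 9]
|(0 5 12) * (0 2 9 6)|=|(0 5 12 2 9 6)|=6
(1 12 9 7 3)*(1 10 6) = (1 12 9 7 3 10 6) = [0, 12, 2, 10, 4, 5, 1, 3, 8, 7, 6, 11, 9]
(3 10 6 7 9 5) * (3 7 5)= (3 10 6 5 7 9)= [0, 1, 2, 10, 4, 7, 5, 9, 8, 3, 6]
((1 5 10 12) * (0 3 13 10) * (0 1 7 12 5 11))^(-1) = [11, 5, 2, 0, 4, 10, 6, 12, 8, 9, 13, 1, 7, 3] = (0 11 1 5 10 13 3)(7 12)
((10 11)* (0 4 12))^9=(12)(10 11)=[0, 1, 2, 3, 4, 5, 6, 7, 8, 9, 11, 10, 12]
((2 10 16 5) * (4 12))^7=(2 5 16 10)(4 12)=[0, 1, 5, 3, 12, 16, 6, 7, 8, 9, 2, 11, 4, 13, 14, 15, 10]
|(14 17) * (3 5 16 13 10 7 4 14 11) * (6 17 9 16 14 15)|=|(3 5 14 9 16 13 10 7 4 15 6 17 11)|=13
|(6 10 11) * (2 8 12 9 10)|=7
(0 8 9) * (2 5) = (0 8 9)(2 5) = [8, 1, 5, 3, 4, 2, 6, 7, 9, 0]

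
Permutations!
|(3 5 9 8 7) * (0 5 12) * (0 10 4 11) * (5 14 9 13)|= |(0 14 9 8 7 3 12 10 4 11)(5 13)|= 10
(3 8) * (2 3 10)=(2 3 8 10)=[0, 1, 3, 8, 4, 5, 6, 7, 10, 9, 2]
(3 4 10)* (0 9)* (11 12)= (0 9)(3 4 10)(11 12)= [9, 1, 2, 4, 10, 5, 6, 7, 8, 0, 3, 12, 11]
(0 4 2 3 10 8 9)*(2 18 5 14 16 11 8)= (0 4 18 5 14 16 11 8 9)(2 3 10)= [4, 1, 3, 10, 18, 14, 6, 7, 9, 0, 2, 8, 12, 13, 16, 15, 11, 17, 5]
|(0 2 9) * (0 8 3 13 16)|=|(0 2 9 8 3 13 16)|=7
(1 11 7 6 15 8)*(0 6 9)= (0 6 15 8 1 11 7 9)= [6, 11, 2, 3, 4, 5, 15, 9, 1, 0, 10, 7, 12, 13, 14, 8]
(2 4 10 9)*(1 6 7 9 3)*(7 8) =[0, 6, 4, 1, 10, 5, 8, 9, 7, 2, 3] =(1 6 8 7 9 2 4 10 3)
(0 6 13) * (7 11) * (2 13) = (0 6 2 13)(7 11) = [6, 1, 13, 3, 4, 5, 2, 11, 8, 9, 10, 7, 12, 0]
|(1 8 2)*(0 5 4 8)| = |(0 5 4 8 2 1)| = 6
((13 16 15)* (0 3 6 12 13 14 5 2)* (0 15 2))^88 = (0 14 2 13 6)(3 5 15 16 12) = [14, 1, 13, 5, 4, 15, 0, 7, 8, 9, 10, 11, 3, 6, 2, 16, 12]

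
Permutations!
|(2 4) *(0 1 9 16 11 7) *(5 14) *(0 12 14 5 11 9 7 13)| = 14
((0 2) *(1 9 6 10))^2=[0, 6, 2, 3, 4, 5, 1, 7, 8, 10, 9]=(1 6)(9 10)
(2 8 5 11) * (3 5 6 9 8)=[0, 1, 3, 5, 4, 11, 9, 7, 6, 8, 10, 2]=(2 3 5 11)(6 9 8)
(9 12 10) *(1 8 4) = [0, 8, 2, 3, 1, 5, 6, 7, 4, 12, 9, 11, 10] = (1 8 4)(9 12 10)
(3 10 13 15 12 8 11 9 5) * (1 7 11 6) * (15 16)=(1 7 11 9 5 3 10 13 16 15 12 8 6)=[0, 7, 2, 10, 4, 3, 1, 11, 6, 5, 13, 9, 8, 16, 14, 12, 15]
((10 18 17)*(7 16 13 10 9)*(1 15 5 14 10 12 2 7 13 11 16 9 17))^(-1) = (1 18 10 14 5 15)(2 12 13 9 7)(11 16) = [0, 18, 12, 3, 4, 15, 6, 2, 8, 7, 14, 16, 13, 9, 5, 1, 11, 17, 10]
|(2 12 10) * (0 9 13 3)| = |(0 9 13 3)(2 12 10)| = 12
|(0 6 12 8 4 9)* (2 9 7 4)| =|(0 6 12 8 2 9)(4 7)| =6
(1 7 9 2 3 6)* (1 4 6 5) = (1 7 9 2 3 5)(4 6) = [0, 7, 3, 5, 6, 1, 4, 9, 8, 2]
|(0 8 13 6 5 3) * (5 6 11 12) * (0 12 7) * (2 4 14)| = 15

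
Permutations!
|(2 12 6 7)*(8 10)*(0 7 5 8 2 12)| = 8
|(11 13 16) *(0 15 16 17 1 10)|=8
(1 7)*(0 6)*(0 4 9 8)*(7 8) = (0 6 4 9 7 1 8) = [6, 8, 2, 3, 9, 5, 4, 1, 0, 7]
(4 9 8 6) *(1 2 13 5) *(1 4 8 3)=(1 2 13 5 4 9 3)(6 8)=[0, 2, 13, 1, 9, 4, 8, 7, 6, 3, 10, 11, 12, 5]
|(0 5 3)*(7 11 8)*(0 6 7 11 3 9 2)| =|(0 5 9 2)(3 6 7)(8 11)| =12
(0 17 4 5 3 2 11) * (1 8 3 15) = (0 17 4 5 15 1 8 3 2 11) = [17, 8, 11, 2, 5, 15, 6, 7, 3, 9, 10, 0, 12, 13, 14, 1, 16, 4]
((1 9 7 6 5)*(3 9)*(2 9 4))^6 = [0, 6, 3, 5, 1, 7, 9, 2, 8, 4] = (1 6 9 4)(2 3 5 7)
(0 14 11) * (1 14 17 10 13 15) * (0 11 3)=(0 17 10 13 15 1 14 3)=[17, 14, 2, 0, 4, 5, 6, 7, 8, 9, 13, 11, 12, 15, 3, 1, 16, 10]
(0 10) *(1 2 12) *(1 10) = (0 1 2 12 10) = [1, 2, 12, 3, 4, 5, 6, 7, 8, 9, 0, 11, 10]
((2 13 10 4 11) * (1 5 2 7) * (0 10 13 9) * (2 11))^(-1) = (13)(0 9 2 4 10)(1 7 11 5) = [9, 7, 4, 3, 10, 1, 6, 11, 8, 2, 0, 5, 12, 13]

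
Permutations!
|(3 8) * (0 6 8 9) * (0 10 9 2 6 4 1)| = 12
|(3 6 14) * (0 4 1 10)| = |(0 4 1 10)(3 6 14)| = 12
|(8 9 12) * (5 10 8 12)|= |(12)(5 10 8 9)|= 4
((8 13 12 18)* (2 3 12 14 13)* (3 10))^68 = [0, 1, 3, 18, 4, 5, 6, 7, 10, 9, 12, 11, 8, 13, 14, 15, 16, 17, 2] = (2 3 18)(8 10 12)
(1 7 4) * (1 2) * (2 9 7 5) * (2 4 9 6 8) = (1 5 4 6 8 2)(7 9) = [0, 5, 1, 3, 6, 4, 8, 9, 2, 7]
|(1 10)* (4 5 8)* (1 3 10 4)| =4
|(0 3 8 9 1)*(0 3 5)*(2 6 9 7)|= 14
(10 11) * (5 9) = (5 9)(10 11) = [0, 1, 2, 3, 4, 9, 6, 7, 8, 5, 11, 10]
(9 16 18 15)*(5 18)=(5 18 15 9 16)=[0, 1, 2, 3, 4, 18, 6, 7, 8, 16, 10, 11, 12, 13, 14, 9, 5, 17, 15]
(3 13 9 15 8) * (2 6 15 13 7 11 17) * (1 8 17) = (1 8 3 7 11)(2 6 15 17)(9 13) = [0, 8, 6, 7, 4, 5, 15, 11, 3, 13, 10, 1, 12, 9, 14, 17, 16, 2]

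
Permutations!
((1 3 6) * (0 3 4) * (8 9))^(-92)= [1, 3, 2, 4, 6, 5, 0, 7, 8, 9]= (9)(0 1 3 4 6)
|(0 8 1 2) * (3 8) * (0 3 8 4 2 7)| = 12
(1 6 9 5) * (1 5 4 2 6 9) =(1 9 4 2 6) =[0, 9, 6, 3, 2, 5, 1, 7, 8, 4]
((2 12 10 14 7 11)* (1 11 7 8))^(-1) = (1 8 14 10 12 2 11) = [0, 8, 11, 3, 4, 5, 6, 7, 14, 9, 12, 1, 2, 13, 10]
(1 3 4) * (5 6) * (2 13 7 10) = (1 3 4)(2 13 7 10)(5 6) = [0, 3, 13, 4, 1, 6, 5, 10, 8, 9, 2, 11, 12, 7]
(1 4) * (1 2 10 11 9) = (1 4 2 10 11 9) = [0, 4, 10, 3, 2, 5, 6, 7, 8, 1, 11, 9]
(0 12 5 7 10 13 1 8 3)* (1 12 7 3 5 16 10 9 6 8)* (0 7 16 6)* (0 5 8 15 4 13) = [16, 1, 2, 7, 13, 3, 15, 9, 8, 5, 0, 11, 6, 12, 14, 4, 10] = (0 16 10)(3 7 9 5)(4 13 12 6 15)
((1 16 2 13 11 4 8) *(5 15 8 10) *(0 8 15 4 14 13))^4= (0 2 16 1 8)(4 10 5)(11 14 13)= [2, 8, 16, 3, 10, 4, 6, 7, 0, 9, 5, 14, 12, 11, 13, 15, 1]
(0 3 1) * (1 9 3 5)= (0 5 1)(3 9)= [5, 0, 2, 9, 4, 1, 6, 7, 8, 3]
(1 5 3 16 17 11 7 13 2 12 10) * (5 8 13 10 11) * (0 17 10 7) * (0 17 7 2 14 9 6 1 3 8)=(0 7 2 12 11 17 5 8 13 14 9 6 1)(3 16 10)=[7, 0, 12, 16, 4, 8, 1, 2, 13, 6, 3, 17, 11, 14, 9, 15, 10, 5]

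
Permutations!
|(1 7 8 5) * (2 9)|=4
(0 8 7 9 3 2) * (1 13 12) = (0 8 7 9 3 2)(1 13 12) = [8, 13, 0, 2, 4, 5, 6, 9, 7, 3, 10, 11, 1, 12]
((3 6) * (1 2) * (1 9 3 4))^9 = (1 3)(2 6)(4 9) = [0, 3, 6, 1, 9, 5, 2, 7, 8, 4]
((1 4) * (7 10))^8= [0, 1, 2, 3, 4, 5, 6, 7, 8, 9, 10]= (10)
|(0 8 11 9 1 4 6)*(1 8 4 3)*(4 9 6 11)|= |(0 9 8 4 11 6)(1 3)|= 6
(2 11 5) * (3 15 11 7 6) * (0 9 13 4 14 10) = [9, 1, 7, 15, 14, 2, 3, 6, 8, 13, 0, 5, 12, 4, 10, 11] = (0 9 13 4 14 10)(2 7 6 3 15 11 5)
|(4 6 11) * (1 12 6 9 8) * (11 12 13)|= 6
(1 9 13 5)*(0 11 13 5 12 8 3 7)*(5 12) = (0 11 13 5 1 9 12 8 3 7) = [11, 9, 2, 7, 4, 1, 6, 0, 3, 12, 10, 13, 8, 5]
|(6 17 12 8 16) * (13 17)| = |(6 13 17 12 8 16)| = 6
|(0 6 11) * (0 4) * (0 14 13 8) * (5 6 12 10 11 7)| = 24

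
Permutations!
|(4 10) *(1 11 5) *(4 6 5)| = |(1 11 4 10 6 5)| = 6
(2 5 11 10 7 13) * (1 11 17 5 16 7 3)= [0, 11, 16, 1, 4, 17, 6, 13, 8, 9, 3, 10, 12, 2, 14, 15, 7, 5]= (1 11 10 3)(2 16 7 13)(5 17)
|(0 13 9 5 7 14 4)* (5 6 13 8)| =|(0 8 5 7 14 4)(6 13 9)| =6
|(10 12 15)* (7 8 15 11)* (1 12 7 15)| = |(1 12 11 15 10 7 8)| = 7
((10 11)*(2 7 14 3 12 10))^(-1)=[0, 1, 11, 14, 4, 5, 6, 2, 8, 9, 12, 10, 3, 13, 7]=(2 11 10 12 3 14 7)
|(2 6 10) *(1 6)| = 4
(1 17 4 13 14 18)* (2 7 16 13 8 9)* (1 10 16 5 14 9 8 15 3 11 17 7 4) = [0, 7, 4, 11, 15, 14, 6, 5, 8, 2, 16, 17, 12, 9, 18, 3, 13, 1, 10] = (1 7 5 14 18 10 16 13 9 2 4 15 3 11 17)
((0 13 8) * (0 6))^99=(0 6 8 13)=[6, 1, 2, 3, 4, 5, 8, 7, 13, 9, 10, 11, 12, 0]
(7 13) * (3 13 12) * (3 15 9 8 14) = [0, 1, 2, 13, 4, 5, 6, 12, 14, 8, 10, 11, 15, 7, 3, 9] = (3 13 7 12 15 9 8 14)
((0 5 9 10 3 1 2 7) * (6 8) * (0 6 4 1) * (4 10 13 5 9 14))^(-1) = (0 3 10 8 6 7 2 1 4 14 5 13 9) = [3, 4, 1, 10, 14, 13, 7, 2, 6, 0, 8, 11, 12, 9, 5]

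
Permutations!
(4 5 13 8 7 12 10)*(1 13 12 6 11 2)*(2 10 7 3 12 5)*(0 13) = (0 13 8 3 12 7 6 11 10 4 2 1) = [13, 0, 1, 12, 2, 5, 11, 6, 3, 9, 4, 10, 7, 8]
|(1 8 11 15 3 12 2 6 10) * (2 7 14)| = 11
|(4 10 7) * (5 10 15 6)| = |(4 15 6 5 10 7)| = 6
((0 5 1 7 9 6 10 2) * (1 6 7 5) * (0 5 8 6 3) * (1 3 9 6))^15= (0 3)(1 8)(2 7)(5 6)(9 10)= [3, 8, 7, 0, 4, 6, 5, 2, 1, 10, 9]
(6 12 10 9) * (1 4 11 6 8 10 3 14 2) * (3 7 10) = (1 4 11 6 12 7 10 9 8 3 14 2) = [0, 4, 1, 14, 11, 5, 12, 10, 3, 8, 9, 6, 7, 13, 2]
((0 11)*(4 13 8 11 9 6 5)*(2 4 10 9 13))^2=[8, 1, 2, 3, 4, 9, 10, 7, 0, 5, 6, 13, 12, 11]=(0 8)(5 9)(6 10)(11 13)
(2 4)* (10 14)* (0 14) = (0 14 10)(2 4) = [14, 1, 4, 3, 2, 5, 6, 7, 8, 9, 0, 11, 12, 13, 10]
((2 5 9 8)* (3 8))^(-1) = [0, 1, 8, 9, 4, 2, 6, 7, 3, 5] = (2 8 3 9 5)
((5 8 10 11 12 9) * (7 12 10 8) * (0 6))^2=(5 12)(7 9)=[0, 1, 2, 3, 4, 12, 6, 9, 8, 7, 10, 11, 5]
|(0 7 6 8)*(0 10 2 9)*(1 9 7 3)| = |(0 3 1 9)(2 7 6 8 10)| = 20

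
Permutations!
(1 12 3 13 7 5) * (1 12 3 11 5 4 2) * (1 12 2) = [0, 3, 12, 13, 1, 2, 6, 4, 8, 9, 10, 5, 11, 7] = (1 3 13 7 4)(2 12 11 5)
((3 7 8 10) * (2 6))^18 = (3 8)(7 10) = [0, 1, 2, 8, 4, 5, 6, 10, 3, 9, 7]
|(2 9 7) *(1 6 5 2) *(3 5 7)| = |(1 6 7)(2 9 3 5)| = 12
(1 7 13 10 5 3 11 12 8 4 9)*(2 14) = [0, 7, 14, 11, 9, 3, 6, 13, 4, 1, 5, 12, 8, 10, 2] = (1 7 13 10 5 3 11 12 8 4 9)(2 14)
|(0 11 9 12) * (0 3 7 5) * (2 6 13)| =21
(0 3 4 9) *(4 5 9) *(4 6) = (0 3 5 9)(4 6) = [3, 1, 2, 5, 6, 9, 4, 7, 8, 0]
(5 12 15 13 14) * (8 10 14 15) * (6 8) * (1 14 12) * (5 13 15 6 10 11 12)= (15)(1 14 13 6 8 11 12 10 5)= [0, 14, 2, 3, 4, 1, 8, 7, 11, 9, 5, 12, 10, 6, 13, 15]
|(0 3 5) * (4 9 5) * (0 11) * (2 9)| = 7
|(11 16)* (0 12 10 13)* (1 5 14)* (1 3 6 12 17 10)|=12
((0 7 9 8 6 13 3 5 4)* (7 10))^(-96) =(0 8 5 7 13)(3 10 6 4 9) =[8, 1, 2, 10, 9, 7, 4, 13, 5, 3, 6, 11, 12, 0]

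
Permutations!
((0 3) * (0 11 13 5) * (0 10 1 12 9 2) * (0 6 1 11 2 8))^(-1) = (0 8 9 12 1 6 2 3)(5 13 11 10) = [8, 6, 3, 0, 4, 13, 2, 7, 9, 12, 5, 10, 1, 11]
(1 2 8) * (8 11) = (1 2 11 8) = [0, 2, 11, 3, 4, 5, 6, 7, 1, 9, 10, 8]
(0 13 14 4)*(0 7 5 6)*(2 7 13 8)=(0 8 2 7 5 6)(4 13 14)=[8, 1, 7, 3, 13, 6, 0, 5, 2, 9, 10, 11, 12, 14, 4]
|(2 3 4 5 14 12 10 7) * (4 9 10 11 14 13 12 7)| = |(2 3 9 10 4 5 13 12 11 14 7)| = 11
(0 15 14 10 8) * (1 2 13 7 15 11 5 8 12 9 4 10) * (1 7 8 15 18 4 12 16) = (0 11 5 15 14 7 18 4 10 16 1 2 13 8)(9 12) = [11, 2, 13, 3, 10, 15, 6, 18, 0, 12, 16, 5, 9, 8, 7, 14, 1, 17, 4]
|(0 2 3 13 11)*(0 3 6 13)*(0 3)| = |(0 2 6 13 11)| = 5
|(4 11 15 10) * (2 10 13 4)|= 4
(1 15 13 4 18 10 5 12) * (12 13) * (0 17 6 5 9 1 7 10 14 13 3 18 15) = (0 17 6 5 3 18 14 13 4 15 12 7 10 9 1) = [17, 0, 2, 18, 15, 3, 5, 10, 8, 1, 9, 11, 7, 4, 13, 12, 16, 6, 14]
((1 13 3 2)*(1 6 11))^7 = [0, 13, 6, 2, 4, 5, 11, 7, 8, 9, 10, 1, 12, 3] = (1 13 3 2 6 11)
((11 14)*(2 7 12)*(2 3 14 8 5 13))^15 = (2 8 3)(5 14 7)(11 12 13) = [0, 1, 8, 2, 4, 14, 6, 5, 3, 9, 10, 12, 13, 11, 7]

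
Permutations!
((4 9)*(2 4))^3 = (9) = [0, 1, 2, 3, 4, 5, 6, 7, 8, 9]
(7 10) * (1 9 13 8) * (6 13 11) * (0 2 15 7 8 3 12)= (0 2 15 7 10 8 1 9 11 6 13 3 12)= [2, 9, 15, 12, 4, 5, 13, 10, 1, 11, 8, 6, 0, 3, 14, 7]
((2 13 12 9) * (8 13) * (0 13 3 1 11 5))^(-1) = (0 5 11 1 3 8 2 9 12 13) = [5, 3, 9, 8, 4, 11, 6, 7, 2, 12, 10, 1, 13, 0]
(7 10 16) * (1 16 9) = (1 16 7 10 9) = [0, 16, 2, 3, 4, 5, 6, 10, 8, 1, 9, 11, 12, 13, 14, 15, 7]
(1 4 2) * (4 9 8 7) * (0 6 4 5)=(0 6 4 2 1 9 8 7 5)=[6, 9, 1, 3, 2, 0, 4, 5, 7, 8]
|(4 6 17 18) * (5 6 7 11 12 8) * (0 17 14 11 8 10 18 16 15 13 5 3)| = 16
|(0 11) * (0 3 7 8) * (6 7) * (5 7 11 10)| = 15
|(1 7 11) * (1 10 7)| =3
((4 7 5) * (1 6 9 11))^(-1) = [0, 11, 2, 3, 5, 7, 1, 4, 8, 6, 10, 9] = (1 11 9 6)(4 5 7)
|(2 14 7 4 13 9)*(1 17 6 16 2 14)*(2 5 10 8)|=40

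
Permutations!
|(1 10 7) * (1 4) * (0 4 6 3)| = 7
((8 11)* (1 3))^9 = (1 3)(8 11) = [0, 3, 2, 1, 4, 5, 6, 7, 11, 9, 10, 8]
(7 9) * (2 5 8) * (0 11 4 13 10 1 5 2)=(0 11 4 13 10 1 5 8)(7 9)=[11, 5, 2, 3, 13, 8, 6, 9, 0, 7, 1, 4, 12, 10]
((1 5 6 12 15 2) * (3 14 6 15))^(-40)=(15)=[0, 1, 2, 3, 4, 5, 6, 7, 8, 9, 10, 11, 12, 13, 14, 15]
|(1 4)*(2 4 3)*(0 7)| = |(0 7)(1 3 2 4)| = 4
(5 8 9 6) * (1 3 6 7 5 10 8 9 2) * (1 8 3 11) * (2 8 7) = (1 11)(2 7 5 9)(3 6 10) = [0, 11, 7, 6, 4, 9, 10, 5, 8, 2, 3, 1]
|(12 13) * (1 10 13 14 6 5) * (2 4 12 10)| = |(1 2 4 12 14 6 5)(10 13)| = 14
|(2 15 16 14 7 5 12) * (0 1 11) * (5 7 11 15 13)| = |(0 1 15 16 14 11)(2 13 5 12)| = 12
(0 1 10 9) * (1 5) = (0 5 1 10 9) = [5, 10, 2, 3, 4, 1, 6, 7, 8, 0, 9]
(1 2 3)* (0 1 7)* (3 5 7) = (0 1 2 5 7) = [1, 2, 5, 3, 4, 7, 6, 0]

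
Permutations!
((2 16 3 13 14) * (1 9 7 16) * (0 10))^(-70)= (1 7 3 14)(2 9 16 13)= [0, 7, 9, 14, 4, 5, 6, 3, 8, 16, 10, 11, 12, 2, 1, 15, 13]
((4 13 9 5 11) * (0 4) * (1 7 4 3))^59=(0 13 3 9 1 5 7 11 4)=[13, 5, 2, 9, 0, 7, 6, 11, 8, 1, 10, 4, 12, 3]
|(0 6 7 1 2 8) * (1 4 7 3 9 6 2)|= |(0 2 8)(3 9 6)(4 7)|= 6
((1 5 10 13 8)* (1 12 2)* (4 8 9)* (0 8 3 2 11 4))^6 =(0 2)(1 8)(3 9)(4 13)(5 12)(10 11) =[2, 8, 0, 9, 13, 12, 6, 7, 1, 3, 11, 10, 5, 4]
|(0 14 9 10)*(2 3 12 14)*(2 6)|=8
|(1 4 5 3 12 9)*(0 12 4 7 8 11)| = 21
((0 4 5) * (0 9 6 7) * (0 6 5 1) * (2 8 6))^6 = [0, 1, 6, 3, 4, 5, 2, 8, 7, 9] = (9)(2 6)(7 8)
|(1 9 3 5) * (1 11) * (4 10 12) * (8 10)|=|(1 9 3 5 11)(4 8 10 12)|=20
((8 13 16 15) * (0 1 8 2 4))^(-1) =[4, 0, 15, 3, 2, 5, 6, 7, 1, 9, 10, 11, 12, 8, 14, 16, 13] =(0 4 2 15 16 13 8 1)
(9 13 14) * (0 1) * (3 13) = (0 1)(3 13 14 9) = [1, 0, 2, 13, 4, 5, 6, 7, 8, 3, 10, 11, 12, 14, 9]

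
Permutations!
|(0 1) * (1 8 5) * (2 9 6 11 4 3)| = |(0 8 5 1)(2 9 6 11 4 3)| = 12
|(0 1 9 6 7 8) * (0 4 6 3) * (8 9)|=|(0 1 8 4 6 7 9 3)|=8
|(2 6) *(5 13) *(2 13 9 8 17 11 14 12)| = |(2 6 13 5 9 8 17 11 14 12)| = 10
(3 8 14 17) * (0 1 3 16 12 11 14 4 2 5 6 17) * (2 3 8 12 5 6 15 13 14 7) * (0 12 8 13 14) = (0 1 13)(2 6 17 16 5 15 14 12 11 7)(3 8 4) = [1, 13, 6, 8, 3, 15, 17, 2, 4, 9, 10, 7, 11, 0, 12, 14, 5, 16]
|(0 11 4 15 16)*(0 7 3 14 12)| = 9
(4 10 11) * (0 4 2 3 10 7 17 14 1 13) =(0 4 7 17 14 1 13)(2 3 10 11) =[4, 13, 3, 10, 7, 5, 6, 17, 8, 9, 11, 2, 12, 0, 1, 15, 16, 14]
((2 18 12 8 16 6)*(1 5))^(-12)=[0, 1, 2, 3, 4, 5, 6, 7, 8, 9, 10, 11, 12, 13, 14, 15, 16, 17, 18]=(18)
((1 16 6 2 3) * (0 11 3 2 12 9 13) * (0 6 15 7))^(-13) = (0 11 3 1 16 15 7)(6 13 9 12) = [11, 16, 2, 1, 4, 5, 13, 0, 8, 12, 10, 3, 6, 9, 14, 7, 15]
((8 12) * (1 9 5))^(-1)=[0, 5, 2, 3, 4, 9, 6, 7, 12, 1, 10, 11, 8]=(1 5 9)(8 12)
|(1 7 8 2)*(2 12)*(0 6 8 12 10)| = 4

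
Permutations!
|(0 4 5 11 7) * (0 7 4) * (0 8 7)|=|(0 8 7)(4 5 11)|=3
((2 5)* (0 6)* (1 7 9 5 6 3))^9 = (0 3 1 7 9 5 2 6) = [3, 7, 6, 1, 4, 2, 0, 9, 8, 5]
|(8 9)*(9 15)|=3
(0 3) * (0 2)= [3, 1, 0, 2]= (0 3 2)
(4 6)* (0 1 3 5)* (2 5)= (0 1 3 2 5)(4 6)= [1, 3, 5, 2, 6, 0, 4]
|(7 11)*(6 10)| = 2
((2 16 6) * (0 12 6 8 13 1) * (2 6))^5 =(0 13 16 12 1 8 2) =[13, 8, 0, 3, 4, 5, 6, 7, 2, 9, 10, 11, 1, 16, 14, 15, 12]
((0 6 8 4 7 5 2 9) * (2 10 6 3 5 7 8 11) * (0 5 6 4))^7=[10, 1, 3, 4, 9, 11, 8, 7, 5, 6, 2, 0]=(0 10 2 3 4 9 6 8 5 11)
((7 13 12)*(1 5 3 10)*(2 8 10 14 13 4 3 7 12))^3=[0, 4, 1, 2, 13, 3, 6, 14, 5, 9, 7, 11, 12, 10, 8]=(1 4 13 10 7 14 8 5 3 2)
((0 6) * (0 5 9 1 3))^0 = (9) = [0, 1, 2, 3, 4, 5, 6, 7, 8, 9]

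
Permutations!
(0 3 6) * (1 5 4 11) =[3, 5, 2, 6, 11, 4, 0, 7, 8, 9, 10, 1] =(0 3 6)(1 5 4 11)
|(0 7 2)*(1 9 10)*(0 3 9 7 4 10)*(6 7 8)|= |(0 4 10 1 8 6 7 2 3 9)|= 10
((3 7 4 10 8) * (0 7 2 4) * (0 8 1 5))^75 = (0 3 10)(1 7 2)(4 5 8) = [3, 7, 1, 10, 5, 8, 6, 2, 4, 9, 0]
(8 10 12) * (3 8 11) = [0, 1, 2, 8, 4, 5, 6, 7, 10, 9, 12, 3, 11] = (3 8 10 12 11)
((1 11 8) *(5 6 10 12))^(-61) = [0, 8, 2, 3, 4, 12, 5, 7, 11, 9, 6, 1, 10] = (1 8 11)(5 12 10 6)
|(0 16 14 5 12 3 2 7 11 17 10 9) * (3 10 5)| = 12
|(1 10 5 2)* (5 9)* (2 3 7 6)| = |(1 10 9 5 3 7 6 2)| = 8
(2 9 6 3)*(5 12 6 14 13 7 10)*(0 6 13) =[6, 1, 9, 2, 4, 12, 3, 10, 8, 14, 5, 11, 13, 7, 0] =(0 6 3 2 9 14)(5 12 13 7 10)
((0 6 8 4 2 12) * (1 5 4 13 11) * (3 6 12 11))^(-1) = (0 12)(1 11 2 4 5)(3 13 8 6) = [12, 11, 4, 13, 5, 1, 3, 7, 6, 9, 10, 2, 0, 8]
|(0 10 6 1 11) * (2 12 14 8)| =|(0 10 6 1 11)(2 12 14 8)| =20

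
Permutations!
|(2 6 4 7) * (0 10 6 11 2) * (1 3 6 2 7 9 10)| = |(0 1 3 6 4 9 10 2 11 7)| = 10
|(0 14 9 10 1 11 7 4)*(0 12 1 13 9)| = |(0 14)(1 11 7 4 12)(9 10 13)| = 30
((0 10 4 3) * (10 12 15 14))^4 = (0 10 12 4 15 3 14) = [10, 1, 2, 14, 15, 5, 6, 7, 8, 9, 12, 11, 4, 13, 0, 3]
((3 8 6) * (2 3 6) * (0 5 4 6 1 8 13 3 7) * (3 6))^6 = (0 1 4 2 13)(3 7 6 5 8) = [1, 4, 13, 7, 2, 8, 5, 6, 3, 9, 10, 11, 12, 0]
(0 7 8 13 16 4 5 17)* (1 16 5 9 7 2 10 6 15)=(0 2 10 6 15 1 16 4 9 7 8 13 5 17)=[2, 16, 10, 3, 9, 17, 15, 8, 13, 7, 6, 11, 12, 5, 14, 1, 4, 0]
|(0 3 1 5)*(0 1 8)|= 6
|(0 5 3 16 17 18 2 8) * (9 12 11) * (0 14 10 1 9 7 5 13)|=14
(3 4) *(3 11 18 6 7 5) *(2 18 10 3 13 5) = (2 18 6 7)(3 4 11 10)(5 13) = [0, 1, 18, 4, 11, 13, 7, 2, 8, 9, 3, 10, 12, 5, 14, 15, 16, 17, 6]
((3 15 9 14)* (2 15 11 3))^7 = (2 14 9 15)(3 11) = [0, 1, 14, 11, 4, 5, 6, 7, 8, 15, 10, 3, 12, 13, 9, 2]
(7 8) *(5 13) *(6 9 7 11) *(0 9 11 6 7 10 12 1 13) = (0 9 10 12 1 13 5)(6 11 7 8) = [9, 13, 2, 3, 4, 0, 11, 8, 6, 10, 12, 7, 1, 5]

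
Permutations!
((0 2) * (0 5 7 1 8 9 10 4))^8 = [4, 7, 0, 3, 10, 2, 6, 5, 1, 8, 9] = (0 4 10 9 8 1 7 5 2)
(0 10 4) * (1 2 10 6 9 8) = (0 6 9 8 1 2 10 4) = [6, 2, 10, 3, 0, 5, 9, 7, 1, 8, 4]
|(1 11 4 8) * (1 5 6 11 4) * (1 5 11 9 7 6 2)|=6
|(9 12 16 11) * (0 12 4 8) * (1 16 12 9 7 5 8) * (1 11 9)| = |(0 1 16 9 4 11 7 5 8)| = 9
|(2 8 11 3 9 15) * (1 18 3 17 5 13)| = 11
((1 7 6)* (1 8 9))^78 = [0, 8, 2, 3, 4, 5, 1, 9, 7, 6] = (1 8 7 9 6)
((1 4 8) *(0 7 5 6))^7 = (0 6 5 7)(1 4 8) = [6, 4, 2, 3, 8, 7, 5, 0, 1]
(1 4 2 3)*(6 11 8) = (1 4 2 3)(6 11 8) = [0, 4, 3, 1, 2, 5, 11, 7, 6, 9, 10, 8]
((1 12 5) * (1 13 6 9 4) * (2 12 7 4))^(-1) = [0, 4, 9, 3, 7, 12, 13, 1, 8, 6, 10, 11, 2, 5] = (1 4 7)(2 9 6 13 5 12)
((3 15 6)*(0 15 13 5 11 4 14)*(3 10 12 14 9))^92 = (0 6 12)(3 5 4)(9 13 11)(10 14 15) = [6, 1, 2, 5, 3, 4, 12, 7, 8, 13, 14, 9, 0, 11, 15, 10]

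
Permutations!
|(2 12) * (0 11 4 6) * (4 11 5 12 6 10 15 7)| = 20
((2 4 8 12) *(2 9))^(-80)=(12)=[0, 1, 2, 3, 4, 5, 6, 7, 8, 9, 10, 11, 12]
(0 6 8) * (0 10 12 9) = (0 6 8 10 12 9) = [6, 1, 2, 3, 4, 5, 8, 7, 10, 0, 12, 11, 9]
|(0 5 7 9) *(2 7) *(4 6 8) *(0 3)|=|(0 5 2 7 9 3)(4 6 8)|=6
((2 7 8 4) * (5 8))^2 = [0, 1, 5, 3, 7, 4, 6, 8, 2] = (2 5 4 7 8)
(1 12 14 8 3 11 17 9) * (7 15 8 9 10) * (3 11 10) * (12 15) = (1 15 8 11 17 3 10 7 12 14 9) = [0, 15, 2, 10, 4, 5, 6, 12, 11, 1, 7, 17, 14, 13, 9, 8, 16, 3]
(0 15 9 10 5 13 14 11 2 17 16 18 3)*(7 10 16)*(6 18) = (0 15 9 16 6 18 3)(2 17 7 10 5 13 14 11) = [15, 1, 17, 0, 4, 13, 18, 10, 8, 16, 5, 2, 12, 14, 11, 9, 6, 7, 3]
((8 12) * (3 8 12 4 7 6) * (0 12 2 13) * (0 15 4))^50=(15)=[0, 1, 2, 3, 4, 5, 6, 7, 8, 9, 10, 11, 12, 13, 14, 15]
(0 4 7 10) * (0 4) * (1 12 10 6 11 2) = [0, 12, 1, 3, 7, 5, 11, 6, 8, 9, 4, 2, 10] = (1 12 10 4 7 6 11 2)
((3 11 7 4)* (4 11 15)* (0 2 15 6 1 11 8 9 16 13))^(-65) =(16) =[0, 1, 2, 3, 4, 5, 6, 7, 8, 9, 10, 11, 12, 13, 14, 15, 16]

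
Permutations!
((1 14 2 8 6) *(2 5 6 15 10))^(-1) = [0, 6, 10, 3, 4, 14, 5, 7, 2, 9, 15, 11, 12, 13, 1, 8] = (1 6 5 14)(2 10 15 8)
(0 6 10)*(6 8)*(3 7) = (0 8 6 10)(3 7) = [8, 1, 2, 7, 4, 5, 10, 3, 6, 9, 0]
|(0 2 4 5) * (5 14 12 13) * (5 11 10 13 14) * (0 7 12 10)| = 10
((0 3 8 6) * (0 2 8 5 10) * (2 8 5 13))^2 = (0 13 5)(2 10 3) = [13, 1, 10, 2, 4, 0, 6, 7, 8, 9, 3, 11, 12, 5]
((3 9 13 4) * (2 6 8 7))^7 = (2 7 8 6)(3 4 13 9) = [0, 1, 7, 4, 13, 5, 2, 8, 6, 3, 10, 11, 12, 9]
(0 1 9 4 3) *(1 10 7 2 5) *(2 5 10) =[2, 9, 10, 0, 3, 1, 6, 5, 8, 4, 7] =(0 2 10 7 5 1 9 4 3)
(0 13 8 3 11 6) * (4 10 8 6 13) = (0 4 10 8 3 11 13 6) = [4, 1, 2, 11, 10, 5, 0, 7, 3, 9, 8, 13, 12, 6]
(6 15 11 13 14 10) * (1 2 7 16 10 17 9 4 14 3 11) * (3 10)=(1 2 7 16 3 11 13 10 6 15)(4 14 17 9)=[0, 2, 7, 11, 14, 5, 15, 16, 8, 4, 6, 13, 12, 10, 17, 1, 3, 9]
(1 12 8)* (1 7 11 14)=(1 12 8 7 11 14)=[0, 12, 2, 3, 4, 5, 6, 11, 7, 9, 10, 14, 8, 13, 1]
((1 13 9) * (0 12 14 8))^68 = (14)(1 9 13) = [0, 9, 2, 3, 4, 5, 6, 7, 8, 13, 10, 11, 12, 1, 14]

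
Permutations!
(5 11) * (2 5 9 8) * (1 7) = [0, 7, 5, 3, 4, 11, 6, 1, 2, 8, 10, 9] = (1 7)(2 5 11 9 8)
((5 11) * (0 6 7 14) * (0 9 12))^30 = (14) = [0, 1, 2, 3, 4, 5, 6, 7, 8, 9, 10, 11, 12, 13, 14]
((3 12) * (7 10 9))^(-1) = [0, 1, 2, 12, 4, 5, 6, 9, 8, 10, 7, 11, 3] = (3 12)(7 9 10)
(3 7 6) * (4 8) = [0, 1, 2, 7, 8, 5, 3, 6, 4] = (3 7 6)(4 8)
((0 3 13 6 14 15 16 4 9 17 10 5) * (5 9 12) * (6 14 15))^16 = (0 16 13 12 6)(3 4 14 5 15)(9 17 10) = [16, 1, 2, 4, 14, 15, 0, 7, 8, 17, 9, 11, 6, 12, 5, 3, 13, 10]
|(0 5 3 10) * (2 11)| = |(0 5 3 10)(2 11)| = 4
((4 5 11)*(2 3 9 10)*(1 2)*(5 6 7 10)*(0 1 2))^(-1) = (0 1)(2 10 7 6 4 11 5 9 3) = [1, 0, 10, 2, 11, 9, 4, 6, 8, 3, 7, 5]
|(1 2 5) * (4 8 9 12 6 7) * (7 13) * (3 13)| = 24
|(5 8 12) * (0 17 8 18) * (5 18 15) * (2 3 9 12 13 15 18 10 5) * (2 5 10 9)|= |(0 17 8 13 15 5 18)(2 3)(9 12)|= 14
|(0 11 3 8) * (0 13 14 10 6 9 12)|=10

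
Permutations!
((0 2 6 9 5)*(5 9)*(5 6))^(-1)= (9)(0 5 2)= [5, 1, 0, 3, 4, 2, 6, 7, 8, 9]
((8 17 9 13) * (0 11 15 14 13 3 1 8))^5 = (17) = [0, 1, 2, 3, 4, 5, 6, 7, 8, 9, 10, 11, 12, 13, 14, 15, 16, 17]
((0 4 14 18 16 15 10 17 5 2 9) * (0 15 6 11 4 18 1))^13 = (0 4 16 1 11 18 14 6)(2 9 15 10 17 5) = [4, 11, 9, 3, 16, 2, 0, 7, 8, 15, 17, 18, 12, 13, 6, 10, 1, 5, 14]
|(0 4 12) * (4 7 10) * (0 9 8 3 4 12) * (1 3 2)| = 10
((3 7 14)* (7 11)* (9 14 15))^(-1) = [0, 1, 2, 14, 4, 5, 6, 11, 8, 15, 10, 3, 12, 13, 9, 7] = (3 14 9 15 7 11)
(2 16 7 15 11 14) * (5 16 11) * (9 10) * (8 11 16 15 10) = [0, 1, 16, 3, 4, 15, 6, 10, 11, 8, 9, 14, 12, 13, 2, 5, 7] = (2 16 7 10 9 8 11 14)(5 15)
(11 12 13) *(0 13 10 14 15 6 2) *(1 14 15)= [13, 14, 0, 3, 4, 5, 2, 7, 8, 9, 15, 12, 10, 11, 1, 6]= (0 13 11 12 10 15 6 2)(1 14)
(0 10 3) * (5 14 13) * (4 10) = (0 4 10 3)(5 14 13) = [4, 1, 2, 0, 10, 14, 6, 7, 8, 9, 3, 11, 12, 5, 13]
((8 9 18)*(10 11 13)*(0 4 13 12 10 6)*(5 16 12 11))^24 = (18) = [0, 1, 2, 3, 4, 5, 6, 7, 8, 9, 10, 11, 12, 13, 14, 15, 16, 17, 18]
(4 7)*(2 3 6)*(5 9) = [0, 1, 3, 6, 7, 9, 2, 4, 8, 5] = (2 3 6)(4 7)(5 9)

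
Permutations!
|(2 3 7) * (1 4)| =6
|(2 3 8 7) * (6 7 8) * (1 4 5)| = |(8)(1 4 5)(2 3 6 7)| = 12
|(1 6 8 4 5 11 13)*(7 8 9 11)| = 20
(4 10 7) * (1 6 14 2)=(1 6 14 2)(4 10 7)=[0, 6, 1, 3, 10, 5, 14, 4, 8, 9, 7, 11, 12, 13, 2]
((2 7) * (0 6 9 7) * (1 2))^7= (0 6 9 7 1 2)= [6, 2, 0, 3, 4, 5, 9, 1, 8, 7]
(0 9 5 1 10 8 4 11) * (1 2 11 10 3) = (0 9 5 2 11)(1 3)(4 10 8) = [9, 3, 11, 1, 10, 2, 6, 7, 4, 5, 8, 0]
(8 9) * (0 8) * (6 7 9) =(0 8 6 7 9) =[8, 1, 2, 3, 4, 5, 7, 9, 6, 0]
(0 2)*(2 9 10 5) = [9, 1, 0, 3, 4, 2, 6, 7, 8, 10, 5] = (0 9 10 5 2)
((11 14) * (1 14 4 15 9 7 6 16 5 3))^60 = (1 9 3 15 5 4 16 11 6 14 7) = [0, 9, 2, 15, 16, 4, 14, 1, 8, 3, 10, 6, 12, 13, 7, 5, 11]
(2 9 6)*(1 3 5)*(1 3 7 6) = (1 7 6 2 9)(3 5) = [0, 7, 9, 5, 4, 3, 2, 6, 8, 1]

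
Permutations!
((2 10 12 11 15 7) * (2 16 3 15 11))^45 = [0, 1, 2, 15, 4, 5, 6, 16, 8, 9, 10, 11, 12, 13, 14, 7, 3] = (3 15 7 16)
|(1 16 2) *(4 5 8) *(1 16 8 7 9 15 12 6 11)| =|(1 8 4 5 7 9 15 12 6 11)(2 16)| =10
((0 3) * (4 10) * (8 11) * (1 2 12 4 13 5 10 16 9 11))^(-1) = (0 3)(1 8 11 9 16 4 12 2)(5 13 10) = [3, 8, 1, 0, 12, 13, 6, 7, 11, 16, 5, 9, 2, 10, 14, 15, 4]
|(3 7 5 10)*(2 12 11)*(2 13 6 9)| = |(2 12 11 13 6 9)(3 7 5 10)| = 12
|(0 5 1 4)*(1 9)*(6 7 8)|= |(0 5 9 1 4)(6 7 8)|= 15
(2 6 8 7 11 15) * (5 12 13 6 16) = (2 16 5 12 13 6 8 7 11 15) = [0, 1, 16, 3, 4, 12, 8, 11, 7, 9, 10, 15, 13, 6, 14, 2, 5]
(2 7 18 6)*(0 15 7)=(0 15 7 18 6 2)=[15, 1, 0, 3, 4, 5, 2, 18, 8, 9, 10, 11, 12, 13, 14, 7, 16, 17, 6]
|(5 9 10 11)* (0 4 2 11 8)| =|(0 4 2 11 5 9 10 8)| =8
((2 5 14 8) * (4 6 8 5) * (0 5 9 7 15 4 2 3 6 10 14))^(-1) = (0 5)(3 8 6)(4 15 7 9 14 10) = [5, 1, 2, 8, 15, 0, 3, 9, 6, 14, 4, 11, 12, 13, 10, 7]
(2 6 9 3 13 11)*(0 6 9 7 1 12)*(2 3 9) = (0 6 7 1 12)(3 13 11) = [6, 12, 2, 13, 4, 5, 7, 1, 8, 9, 10, 3, 0, 11]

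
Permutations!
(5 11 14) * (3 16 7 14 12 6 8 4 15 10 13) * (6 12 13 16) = (3 6 8 4 15 10 16 7 14 5 11 13) = [0, 1, 2, 6, 15, 11, 8, 14, 4, 9, 16, 13, 12, 3, 5, 10, 7]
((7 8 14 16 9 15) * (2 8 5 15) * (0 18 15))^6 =[18, 1, 8, 3, 4, 0, 6, 5, 14, 2, 10, 11, 12, 13, 16, 7, 9, 17, 15] =(0 18 15 7 5)(2 8 14 16 9)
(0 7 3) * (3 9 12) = (0 7 9 12 3) = [7, 1, 2, 0, 4, 5, 6, 9, 8, 12, 10, 11, 3]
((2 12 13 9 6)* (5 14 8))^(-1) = (2 6 9 13 12)(5 8 14) = [0, 1, 6, 3, 4, 8, 9, 7, 14, 13, 10, 11, 2, 12, 5]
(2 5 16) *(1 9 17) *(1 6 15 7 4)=(1 9 17 6 15 7 4)(2 5 16)=[0, 9, 5, 3, 1, 16, 15, 4, 8, 17, 10, 11, 12, 13, 14, 7, 2, 6]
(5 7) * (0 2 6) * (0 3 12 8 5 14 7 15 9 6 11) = (0 2 11)(3 12 8 5 15 9 6)(7 14) = [2, 1, 11, 12, 4, 15, 3, 14, 5, 6, 10, 0, 8, 13, 7, 9]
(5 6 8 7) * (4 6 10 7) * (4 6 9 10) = (4 9 10 7 5)(6 8) = [0, 1, 2, 3, 9, 4, 8, 5, 6, 10, 7]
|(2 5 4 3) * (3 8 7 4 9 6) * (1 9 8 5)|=|(1 9 6 3 2)(4 5 8 7)|=20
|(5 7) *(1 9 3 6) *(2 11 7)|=|(1 9 3 6)(2 11 7 5)|=4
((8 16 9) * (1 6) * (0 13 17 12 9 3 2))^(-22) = (0 8 13 16 17 3 12 2 9) = [8, 1, 9, 12, 4, 5, 6, 7, 13, 0, 10, 11, 2, 16, 14, 15, 17, 3]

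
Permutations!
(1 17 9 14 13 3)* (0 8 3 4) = [8, 17, 2, 1, 0, 5, 6, 7, 3, 14, 10, 11, 12, 4, 13, 15, 16, 9] = (0 8 3 1 17 9 14 13 4)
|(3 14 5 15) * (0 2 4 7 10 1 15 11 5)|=|(0 2 4 7 10 1 15 3 14)(5 11)|=18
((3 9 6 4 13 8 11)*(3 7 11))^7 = (3 9 6 4 13 8)(7 11) = [0, 1, 2, 9, 13, 5, 4, 11, 3, 6, 10, 7, 12, 8]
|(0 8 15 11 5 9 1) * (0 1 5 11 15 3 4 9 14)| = |(15)(0 8 3 4 9 5 14)| = 7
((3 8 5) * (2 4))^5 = (2 4)(3 5 8) = [0, 1, 4, 5, 2, 8, 6, 7, 3]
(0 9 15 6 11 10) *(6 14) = (0 9 15 14 6 11 10) = [9, 1, 2, 3, 4, 5, 11, 7, 8, 15, 0, 10, 12, 13, 6, 14]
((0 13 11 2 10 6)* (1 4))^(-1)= [6, 4, 11, 3, 1, 5, 10, 7, 8, 9, 2, 13, 12, 0]= (0 6 10 2 11 13)(1 4)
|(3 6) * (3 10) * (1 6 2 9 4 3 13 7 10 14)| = 12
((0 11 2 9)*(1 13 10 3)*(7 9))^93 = (0 7 11 9 2)(1 13 10 3) = [7, 13, 0, 1, 4, 5, 6, 11, 8, 2, 3, 9, 12, 10]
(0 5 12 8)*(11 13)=(0 5 12 8)(11 13)=[5, 1, 2, 3, 4, 12, 6, 7, 0, 9, 10, 13, 8, 11]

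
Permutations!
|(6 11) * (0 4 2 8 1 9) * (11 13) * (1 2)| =12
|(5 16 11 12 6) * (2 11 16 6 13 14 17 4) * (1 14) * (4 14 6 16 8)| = |(1 6 5 16 8 4 2 11 12 13)(14 17)| = 10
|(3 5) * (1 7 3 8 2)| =6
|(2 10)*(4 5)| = 2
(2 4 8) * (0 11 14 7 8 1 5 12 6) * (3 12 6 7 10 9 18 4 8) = (0 11 14 10 9 18 4 1 5 6)(2 8)(3 12 7) = [11, 5, 8, 12, 1, 6, 0, 3, 2, 18, 9, 14, 7, 13, 10, 15, 16, 17, 4]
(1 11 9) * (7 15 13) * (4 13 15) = [0, 11, 2, 3, 13, 5, 6, 4, 8, 1, 10, 9, 12, 7, 14, 15] = (15)(1 11 9)(4 13 7)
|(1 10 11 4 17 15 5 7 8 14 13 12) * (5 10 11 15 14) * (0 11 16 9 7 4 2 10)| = |(0 11 2 10 15)(1 16 9 7 8 5 4 17 14 13 12)| = 55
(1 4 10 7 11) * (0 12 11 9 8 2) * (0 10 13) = [12, 4, 10, 3, 13, 5, 6, 9, 2, 8, 7, 1, 11, 0] = (0 12 11 1 4 13)(2 10 7 9 8)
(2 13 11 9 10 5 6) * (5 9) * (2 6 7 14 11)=[0, 1, 13, 3, 4, 7, 6, 14, 8, 10, 9, 5, 12, 2, 11]=(2 13)(5 7 14 11)(9 10)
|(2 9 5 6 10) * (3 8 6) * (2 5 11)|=|(2 9 11)(3 8 6 10 5)|=15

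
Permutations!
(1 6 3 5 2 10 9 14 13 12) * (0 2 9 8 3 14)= (0 2 10 8 3 5 9)(1 6 14 13 12)= [2, 6, 10, 5, 4, 9, 14, 7, 3, 0, 8, 11, 1, 12, 13]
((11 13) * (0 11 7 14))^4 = (0 14 7 13 11) = [14, 1, 2, 3, 4, 5, 6, 13, 8, 9, 10, 0, 12, 11, 7]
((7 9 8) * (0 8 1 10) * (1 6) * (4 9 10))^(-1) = (0 10 7 8)(1 6 9 4) = [10, 6, 2, 3, 1, 5, 9, 8, 0, 4, 7]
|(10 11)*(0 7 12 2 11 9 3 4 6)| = 10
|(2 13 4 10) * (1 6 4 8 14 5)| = |(1 6 4 10 2 13 8 14 5)| = 9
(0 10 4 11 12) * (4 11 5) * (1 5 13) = (0 10 11 12)(1 5 4 13) = [10, 5, 2, 3, 13, 4, 6, 7, 8, 9, 11, 12, 0, 1]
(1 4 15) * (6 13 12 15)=(1 4 6 13 12 15)=[0, 4, 2, 3, 6, 5, 13, 7, 8, 9, 10, 11, 15, 12, 14, 1]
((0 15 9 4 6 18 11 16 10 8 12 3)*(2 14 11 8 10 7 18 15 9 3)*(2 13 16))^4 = (0 15 4)(2 14 11)(3 6 9)(7 13 8)(12 18 16) = [15, 1, 14, 6, 0, 5, 9, 13, 7, 3, 10, 2, 18, 8, 11, 4, 12, 17, 16]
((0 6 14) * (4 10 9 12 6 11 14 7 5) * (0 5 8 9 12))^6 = (0 12 11 6 14 7 5 8 4 9 10) = [12, 1, 2, 3, 9, 8, 14, 5, 4, 10, 0, 6, 11, 13, 7]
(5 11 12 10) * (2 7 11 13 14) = [0, 1, 7, 3, 4, 13, 6, 11, 8, 9, 5, 12, 10, 14, 2] = (2 7 11 12 10 5 13 14)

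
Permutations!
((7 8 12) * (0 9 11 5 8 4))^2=(0 11 8 7)(4 9 5 12)=[11, 1, 2, 3, 9, 12, 6, 0, 7, 5, 10, 8, 4]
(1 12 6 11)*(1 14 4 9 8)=[0, 12, 2, 3, 9, 5, 11, 7, 1, 8, 10, 14, 6, 13, 4]=(1 12 6 11 14 4 9 8)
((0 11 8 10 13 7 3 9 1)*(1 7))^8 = [8, 11, 2, 7, 4, 5, 6, 9, 13, 3, 1, 10, 12, 0] = (0 8 13)(1 11 10)(3 7 9)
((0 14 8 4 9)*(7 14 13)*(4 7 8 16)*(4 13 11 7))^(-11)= (0 4 13 14 11 9 8 16 7)= [4, 1, 2, 3, 13, 5, 6, 0, 16, 8, 10, 9, 12, 14, 11, 15, 7]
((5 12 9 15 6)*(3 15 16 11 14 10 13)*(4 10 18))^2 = (3 6 12 16 14 4 13 15 5 9 11 18 10) = [0, 1, 2, 6, 13, 9, 12, 7, 8, 11, 3, 18, 16, 15, 4, 5, 14, 17, 10]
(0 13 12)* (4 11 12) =(0 13 4 11 12) =[13, 1, 2, 3, 11, 5, 6, 7, 8, 9, 10, 12, 0, 4]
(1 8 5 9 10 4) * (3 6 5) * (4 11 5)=(1 8 3 6 4)(5 9 10 11)=[0, 8, 2, 6, 1, 9, 4, 7, 3, 10, 11, 5]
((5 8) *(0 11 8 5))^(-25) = (0 8 11) = [8, 1, 2, 3, 4, 5, 6, 7, 11, 9, 10, 0]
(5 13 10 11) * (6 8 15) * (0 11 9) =[11, 1, 2, 3, 4, 13, 8, 7, 15, 0, 9, 5, 12, 10, 14, 6] =(0 11 5 13 10 9)(6 8 15)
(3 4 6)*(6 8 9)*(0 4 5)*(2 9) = (0 4 8 2 9 6 3 5) = [4, 1, 9, 5, 8, 0, 3, 7, 2, 6]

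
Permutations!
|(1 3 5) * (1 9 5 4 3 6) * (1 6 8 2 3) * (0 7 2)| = |(0 7 2 3 4 1 8)(5 9)| = 14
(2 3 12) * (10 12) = (2 3 10 12) = [0, 1, 3, 10, 4, 5, 6, 7, 8, 9, 12, 11, 2]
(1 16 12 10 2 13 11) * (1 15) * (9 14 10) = [0, 16, 13, 3, 4, 5, 6, 7, 8, 14, 2, 15, 9, 11, 10, 1, 12] = (1 16 12 9 14 10 2 13 11 15)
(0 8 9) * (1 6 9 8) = (0 1 6 9) = [1, 6, 2, 3, 4, 5, 9, 7, 8, 0]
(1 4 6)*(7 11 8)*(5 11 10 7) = [0, 4, 2, 3, 6, 11, 1, 10, 5, 9, 7, 8] = (1 4 6)(5 11 8)(7 10)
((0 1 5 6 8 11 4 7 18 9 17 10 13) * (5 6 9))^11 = (0 10 9 18 4 8 1 13 17 5 7 11 6) = [10, 13, 2, 3, 8, 7, 0, 11, 1, 18, 9, 6, 12, 17, 14, 15, 16, 5, 4]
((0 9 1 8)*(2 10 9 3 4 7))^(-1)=(0 8 1 9 10 2 7 4 3)=[8, 9, 7, 0, 3, 5, 6, 4, 1, 10, 2]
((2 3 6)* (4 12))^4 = (12)(2 3 6) = [0, 1, 3, 6, 4, 5, 2, 7, 8, 9, 10, 11, 12]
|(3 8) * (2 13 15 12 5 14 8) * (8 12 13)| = 6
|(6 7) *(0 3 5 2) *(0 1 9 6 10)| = 9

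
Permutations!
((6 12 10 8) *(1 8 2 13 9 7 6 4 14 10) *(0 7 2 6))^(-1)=[7, 12, 9, 3, 8, 5, 10, 0, 1, 13, 14, 11, 6, 2, 4]=(0 7)(1 12 6 10 14 4 8)(2 9 13)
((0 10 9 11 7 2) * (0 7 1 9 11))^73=(0 1 10 9 11)(2 7)=[1, 10, 7, 3, 4, 5, 6, 2, 8, 11, 9, 0]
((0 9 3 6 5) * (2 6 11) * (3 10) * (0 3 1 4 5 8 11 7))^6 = (0 3 4 10)(1 9 7 5)(2 8)(6 11) = [3, 9, 8, 4, 10, 1, 11, 5, 2, 7, 0, 6]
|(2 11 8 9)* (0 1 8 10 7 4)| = 9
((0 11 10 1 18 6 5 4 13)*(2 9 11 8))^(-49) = [13, 10, 8, 3, 5, 6, 18, 7, 0, 2, 11, 9, 12, 4, 14, 15, 16, 17, 1] = (0 13 4 5 6 18 1 10 11 9 2 8)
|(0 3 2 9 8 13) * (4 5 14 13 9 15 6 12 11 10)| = 12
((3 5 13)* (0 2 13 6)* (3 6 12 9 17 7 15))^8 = (3 5 12 9 17 7 15) = [0, 1, 2, 5, 4, 12, 6, 15, 8, 17, 10, 11, 9, 13, 14, 3, 16, 7]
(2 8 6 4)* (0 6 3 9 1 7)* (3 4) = (0 6 3 9 1 7)(2 8 4) = [6, 7, 8, 9, 2, 5, 3, 0, 4, 1]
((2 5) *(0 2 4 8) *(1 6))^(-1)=(0 8 4 5 2)(1 6)=[8, 6, 0, 3, 5, 2, 1, 7, 4]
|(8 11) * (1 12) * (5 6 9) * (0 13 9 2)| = |(0 13 9 5 6 2)(1 12)(8 11)| = 6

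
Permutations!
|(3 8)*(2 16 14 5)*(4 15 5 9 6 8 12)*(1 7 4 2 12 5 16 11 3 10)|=|(1 7 4 15 16 14 9 6 8 10)(2 11 3 5 12)|=10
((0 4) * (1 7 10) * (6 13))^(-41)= (0 4)(1 7 10)(6 13)= [4, 7, 2, 3, 0, 5, 13, 10, 8, 9, 1, 11, 12, 6]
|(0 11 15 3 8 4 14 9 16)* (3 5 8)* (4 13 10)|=|(0 11 15 5 8 13 10 4 14 9 16)|=11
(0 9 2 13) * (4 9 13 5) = (0 13)(2 5 4 9) = [13, 1, 5, 3, 9, 4, 6, 7, 8, 2, 10, 11, 12, 0]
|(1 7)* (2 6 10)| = 6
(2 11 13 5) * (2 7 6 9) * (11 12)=(2 12 11 13 5 7 6 9)=[0, 1, 12, 3, 4, 7, 9, 6, 8, 2, 10, 13, 11, 5]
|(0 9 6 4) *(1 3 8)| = |(0 9 6 4)(1 3 8)| = 12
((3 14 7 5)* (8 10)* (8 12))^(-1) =[0, 1, 2, 5, 4, 7, 6, 14, 12, 9, 8, 11, 10, 13, 3] =(3 5 7 14)(8 12 10)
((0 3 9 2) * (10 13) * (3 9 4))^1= (0 9 2)(3 4)(10 13)= [9, 1, 0, 4, 3, 5, 6, 7, 8, 2, 13, 11, 12, 10]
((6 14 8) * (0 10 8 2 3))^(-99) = (0 3 2 14 6 8 10) = [3, 1, 14, 2, 4, 5, 8, 7, 10, 9, 0, 11, 12, 13, 6]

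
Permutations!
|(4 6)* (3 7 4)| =|(3 7 4 6)| =4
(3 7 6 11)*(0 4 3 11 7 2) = [4, 1, 0, 2, 3, 5, 7, 6, 8, 9, 10, 11] = (11)(0 4 3 2)(6 7)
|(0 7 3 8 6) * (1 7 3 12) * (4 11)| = |(0 3 8 6)(1 7 12)(4 11)| = 12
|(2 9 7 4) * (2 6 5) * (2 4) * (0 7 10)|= 15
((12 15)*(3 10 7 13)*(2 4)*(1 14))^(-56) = (15) = [0, 1, 2, 3, 4, 5, 6, 7, 8, 9, 10, 11, 12, 13, 14, 15]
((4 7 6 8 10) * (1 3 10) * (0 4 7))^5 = (0 4)(1 8 6 7 10 3) = [4, 8, 2, 1, 0, 5, 7, 10, 6, 9, 3]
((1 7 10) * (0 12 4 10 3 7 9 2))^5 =(0 9 10 12 2 1 4)(3 7) =[9, 4, 1, 7, 0, 5, 6, 3, 8, 10, 12, 11, 2]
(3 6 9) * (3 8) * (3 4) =(3 6 9 8 4) =[0, 1, 2, 6, 3, 5, 9, 7, 4, 8]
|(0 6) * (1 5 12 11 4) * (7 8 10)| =|(0 6)(1 5 12 11 4)(7 8 10)| =30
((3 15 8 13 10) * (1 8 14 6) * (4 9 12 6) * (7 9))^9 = [0, 9, 2, 8, 3, 5, 7, 15, 12, 14, 1, 11, 4, 6, 10, 13] = (1 9 14 10)(3 8 12 4)(6 7 15 13)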